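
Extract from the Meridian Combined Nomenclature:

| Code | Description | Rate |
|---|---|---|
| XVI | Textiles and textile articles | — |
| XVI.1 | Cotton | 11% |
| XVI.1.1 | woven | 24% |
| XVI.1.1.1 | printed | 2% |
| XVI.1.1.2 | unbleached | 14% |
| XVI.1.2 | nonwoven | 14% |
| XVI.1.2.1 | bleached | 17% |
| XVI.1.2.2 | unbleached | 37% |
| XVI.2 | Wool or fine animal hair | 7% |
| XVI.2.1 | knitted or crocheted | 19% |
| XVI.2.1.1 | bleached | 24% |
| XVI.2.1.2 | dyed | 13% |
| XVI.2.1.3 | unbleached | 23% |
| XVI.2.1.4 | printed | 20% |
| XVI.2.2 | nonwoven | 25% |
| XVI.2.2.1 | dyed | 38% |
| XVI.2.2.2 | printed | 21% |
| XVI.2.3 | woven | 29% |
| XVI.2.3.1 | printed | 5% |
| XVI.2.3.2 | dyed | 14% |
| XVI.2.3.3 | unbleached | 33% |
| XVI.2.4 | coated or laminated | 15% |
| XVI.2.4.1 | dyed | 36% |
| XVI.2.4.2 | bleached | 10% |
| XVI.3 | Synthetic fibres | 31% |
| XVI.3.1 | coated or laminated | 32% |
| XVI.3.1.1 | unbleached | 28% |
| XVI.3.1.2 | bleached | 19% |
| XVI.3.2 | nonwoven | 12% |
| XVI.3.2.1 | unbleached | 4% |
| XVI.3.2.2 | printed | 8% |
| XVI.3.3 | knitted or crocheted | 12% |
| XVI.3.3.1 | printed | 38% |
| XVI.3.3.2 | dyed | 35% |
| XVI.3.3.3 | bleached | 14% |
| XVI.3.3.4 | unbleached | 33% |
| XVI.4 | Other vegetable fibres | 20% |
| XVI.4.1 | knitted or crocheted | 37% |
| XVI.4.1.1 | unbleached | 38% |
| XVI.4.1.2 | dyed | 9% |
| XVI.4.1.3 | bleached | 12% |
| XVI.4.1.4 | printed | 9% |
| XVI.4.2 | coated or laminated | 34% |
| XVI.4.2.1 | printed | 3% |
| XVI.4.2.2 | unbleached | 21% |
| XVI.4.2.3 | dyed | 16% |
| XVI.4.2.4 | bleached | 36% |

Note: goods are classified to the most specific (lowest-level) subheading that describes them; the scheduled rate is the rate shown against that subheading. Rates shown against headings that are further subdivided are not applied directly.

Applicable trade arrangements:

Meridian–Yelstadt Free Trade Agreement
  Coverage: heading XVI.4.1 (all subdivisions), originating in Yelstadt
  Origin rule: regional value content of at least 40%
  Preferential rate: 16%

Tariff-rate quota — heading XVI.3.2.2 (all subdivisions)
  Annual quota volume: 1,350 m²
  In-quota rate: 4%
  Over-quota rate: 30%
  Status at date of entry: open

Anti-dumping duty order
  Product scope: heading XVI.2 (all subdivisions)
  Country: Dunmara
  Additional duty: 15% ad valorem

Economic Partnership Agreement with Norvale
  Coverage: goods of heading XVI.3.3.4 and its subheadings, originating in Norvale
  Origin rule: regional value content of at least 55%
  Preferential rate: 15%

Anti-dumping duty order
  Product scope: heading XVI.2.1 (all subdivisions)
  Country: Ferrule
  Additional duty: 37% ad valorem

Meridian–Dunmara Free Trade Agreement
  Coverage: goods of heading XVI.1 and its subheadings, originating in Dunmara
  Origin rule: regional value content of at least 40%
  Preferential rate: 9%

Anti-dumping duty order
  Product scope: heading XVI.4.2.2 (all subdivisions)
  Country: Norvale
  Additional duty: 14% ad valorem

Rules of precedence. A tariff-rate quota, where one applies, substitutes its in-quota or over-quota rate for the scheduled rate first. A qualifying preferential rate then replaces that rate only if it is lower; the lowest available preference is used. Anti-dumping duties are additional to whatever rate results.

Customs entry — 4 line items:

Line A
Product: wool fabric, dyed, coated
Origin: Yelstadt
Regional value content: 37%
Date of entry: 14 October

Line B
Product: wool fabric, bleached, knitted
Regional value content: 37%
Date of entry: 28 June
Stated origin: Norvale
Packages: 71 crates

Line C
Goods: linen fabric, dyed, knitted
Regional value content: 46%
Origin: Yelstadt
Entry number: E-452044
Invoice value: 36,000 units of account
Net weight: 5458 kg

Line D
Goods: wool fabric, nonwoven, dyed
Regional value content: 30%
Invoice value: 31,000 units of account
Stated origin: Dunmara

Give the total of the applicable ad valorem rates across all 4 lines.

122%

Line A: wool → XVI.2; coated → XVI.2.4; dyed → XVI.2.4.1. Scheduled 36%. Yelstadt agreement on XVI.4.1: XVI.2.4.1 not covered. → 36%.
Line B: wool → XVI.2; knitted → XVI.2.1; bleached → XVI.2.1.1. Scheduled 24%. Norvale agreement on XVI.3.3.4: XVI.2.1.1 not covered. → 24%.
Line C: linen → XVI.4; knitted → XVI.4.1; dyed → XVI.4.1.2. Scheduled 9%. Yelstadt agreement on XVI.4.1: RVC ≥ 40% → 16% available; preference 16% not lower than 9% → no reduction. → 9%.
Line D: wool → XVI.2; nonwoven → XVI.2.2; dyed → XVI.2.2.1. Scheduled 38%. Dunmara agreement on XVI.1: XVI.2.2.1 not covered; anti-dumping (Dunmara, XVI.2): +15%; total 38% + 15% = 53%. → 53%.
Sum: 36% + 24% + 9% + 53% = 122%.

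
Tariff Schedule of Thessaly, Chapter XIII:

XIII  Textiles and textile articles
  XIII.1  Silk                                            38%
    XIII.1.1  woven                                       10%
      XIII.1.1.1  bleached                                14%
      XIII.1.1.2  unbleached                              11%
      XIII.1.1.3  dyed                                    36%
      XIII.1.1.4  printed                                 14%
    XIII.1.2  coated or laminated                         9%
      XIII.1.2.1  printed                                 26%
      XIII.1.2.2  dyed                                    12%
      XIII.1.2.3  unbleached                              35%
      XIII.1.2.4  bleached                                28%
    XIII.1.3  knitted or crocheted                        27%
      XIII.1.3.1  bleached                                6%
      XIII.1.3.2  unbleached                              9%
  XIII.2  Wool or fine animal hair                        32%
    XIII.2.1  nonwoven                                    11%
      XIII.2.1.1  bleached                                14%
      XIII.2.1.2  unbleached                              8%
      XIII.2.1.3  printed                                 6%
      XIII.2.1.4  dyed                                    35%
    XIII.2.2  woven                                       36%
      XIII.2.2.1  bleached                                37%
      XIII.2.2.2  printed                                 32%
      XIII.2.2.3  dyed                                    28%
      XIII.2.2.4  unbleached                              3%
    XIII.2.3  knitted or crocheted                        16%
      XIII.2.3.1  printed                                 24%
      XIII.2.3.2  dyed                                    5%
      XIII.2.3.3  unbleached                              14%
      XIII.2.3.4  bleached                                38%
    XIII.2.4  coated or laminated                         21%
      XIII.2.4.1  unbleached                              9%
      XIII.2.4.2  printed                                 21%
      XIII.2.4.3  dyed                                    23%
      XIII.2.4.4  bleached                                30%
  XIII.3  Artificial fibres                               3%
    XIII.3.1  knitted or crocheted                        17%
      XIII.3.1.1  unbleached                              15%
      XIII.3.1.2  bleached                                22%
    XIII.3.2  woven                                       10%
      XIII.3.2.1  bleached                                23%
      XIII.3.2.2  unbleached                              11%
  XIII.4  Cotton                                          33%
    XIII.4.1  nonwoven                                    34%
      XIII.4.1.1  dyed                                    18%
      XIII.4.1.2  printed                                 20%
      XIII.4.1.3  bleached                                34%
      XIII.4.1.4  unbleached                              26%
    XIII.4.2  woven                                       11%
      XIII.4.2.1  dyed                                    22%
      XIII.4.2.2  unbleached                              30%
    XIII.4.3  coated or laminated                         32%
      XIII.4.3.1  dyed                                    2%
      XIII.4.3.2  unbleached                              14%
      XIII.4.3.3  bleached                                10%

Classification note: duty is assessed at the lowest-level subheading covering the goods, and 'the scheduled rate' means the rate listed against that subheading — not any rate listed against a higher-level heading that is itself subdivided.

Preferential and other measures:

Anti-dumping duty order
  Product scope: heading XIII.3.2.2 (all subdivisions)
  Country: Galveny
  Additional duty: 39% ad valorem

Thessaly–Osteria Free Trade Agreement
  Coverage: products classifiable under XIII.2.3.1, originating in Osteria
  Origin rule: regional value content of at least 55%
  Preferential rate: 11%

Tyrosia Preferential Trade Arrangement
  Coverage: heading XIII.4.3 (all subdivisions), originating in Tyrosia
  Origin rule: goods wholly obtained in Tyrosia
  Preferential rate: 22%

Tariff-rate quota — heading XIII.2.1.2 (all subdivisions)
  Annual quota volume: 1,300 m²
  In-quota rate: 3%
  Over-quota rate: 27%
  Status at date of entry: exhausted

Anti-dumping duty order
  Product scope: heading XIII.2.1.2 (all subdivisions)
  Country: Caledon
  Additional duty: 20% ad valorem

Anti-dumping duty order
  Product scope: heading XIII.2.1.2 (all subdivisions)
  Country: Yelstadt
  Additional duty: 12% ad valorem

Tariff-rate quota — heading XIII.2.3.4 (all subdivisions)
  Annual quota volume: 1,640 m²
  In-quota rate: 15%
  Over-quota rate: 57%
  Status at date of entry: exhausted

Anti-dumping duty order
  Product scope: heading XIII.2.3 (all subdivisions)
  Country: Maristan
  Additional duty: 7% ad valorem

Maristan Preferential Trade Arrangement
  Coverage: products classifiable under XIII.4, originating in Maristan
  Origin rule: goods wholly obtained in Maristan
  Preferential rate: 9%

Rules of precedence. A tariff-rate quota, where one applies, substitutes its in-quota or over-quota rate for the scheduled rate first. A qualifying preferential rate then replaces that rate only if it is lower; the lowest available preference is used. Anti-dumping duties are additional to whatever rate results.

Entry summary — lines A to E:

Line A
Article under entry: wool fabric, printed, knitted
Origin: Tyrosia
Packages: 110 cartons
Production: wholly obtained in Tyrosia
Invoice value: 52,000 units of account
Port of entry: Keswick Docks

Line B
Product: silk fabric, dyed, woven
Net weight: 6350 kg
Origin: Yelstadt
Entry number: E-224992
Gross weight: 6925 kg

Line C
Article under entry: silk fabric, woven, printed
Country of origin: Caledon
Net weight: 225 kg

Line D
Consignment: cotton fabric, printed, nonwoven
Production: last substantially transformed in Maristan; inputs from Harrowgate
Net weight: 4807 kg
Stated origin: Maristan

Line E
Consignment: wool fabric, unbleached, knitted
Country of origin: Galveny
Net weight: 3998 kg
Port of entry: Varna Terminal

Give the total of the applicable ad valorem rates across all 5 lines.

108%

Line A: wool → XIII.2; knitted → XIII.2.3; printed → XIII.2.3.1. Scheduled 24%. Tyrosia agreement on XIII.4.3: XIII.2.3.1 not covered. → 24%.
Line B: silk → XIII.1; woven → XIII.1.1; dyed → XIII.1.1.3. Scheduled 36%. No special measure applies. → 36%.
Line C: silk → XIII.1; woven → XIII.1.1; printed → XIII.1.1.4. Scheduled 14%. No special measure applies. → 14%.
Line D: cotton → XIII.4; nonwoven → XIII.4.1; printed → XIII.4.1.2. Scheduled 20%. Maristan agreement on XIII.4: not wholly obtained. → 20%.
Line E: wool → XIII.2; knitted → XIII.2.3; unbleached → XIII.2.3.3. Scheduled 14%. No special measure applies. → 14%.
Sum: 24% + 36% + 14% + 20% + 14% = 108%.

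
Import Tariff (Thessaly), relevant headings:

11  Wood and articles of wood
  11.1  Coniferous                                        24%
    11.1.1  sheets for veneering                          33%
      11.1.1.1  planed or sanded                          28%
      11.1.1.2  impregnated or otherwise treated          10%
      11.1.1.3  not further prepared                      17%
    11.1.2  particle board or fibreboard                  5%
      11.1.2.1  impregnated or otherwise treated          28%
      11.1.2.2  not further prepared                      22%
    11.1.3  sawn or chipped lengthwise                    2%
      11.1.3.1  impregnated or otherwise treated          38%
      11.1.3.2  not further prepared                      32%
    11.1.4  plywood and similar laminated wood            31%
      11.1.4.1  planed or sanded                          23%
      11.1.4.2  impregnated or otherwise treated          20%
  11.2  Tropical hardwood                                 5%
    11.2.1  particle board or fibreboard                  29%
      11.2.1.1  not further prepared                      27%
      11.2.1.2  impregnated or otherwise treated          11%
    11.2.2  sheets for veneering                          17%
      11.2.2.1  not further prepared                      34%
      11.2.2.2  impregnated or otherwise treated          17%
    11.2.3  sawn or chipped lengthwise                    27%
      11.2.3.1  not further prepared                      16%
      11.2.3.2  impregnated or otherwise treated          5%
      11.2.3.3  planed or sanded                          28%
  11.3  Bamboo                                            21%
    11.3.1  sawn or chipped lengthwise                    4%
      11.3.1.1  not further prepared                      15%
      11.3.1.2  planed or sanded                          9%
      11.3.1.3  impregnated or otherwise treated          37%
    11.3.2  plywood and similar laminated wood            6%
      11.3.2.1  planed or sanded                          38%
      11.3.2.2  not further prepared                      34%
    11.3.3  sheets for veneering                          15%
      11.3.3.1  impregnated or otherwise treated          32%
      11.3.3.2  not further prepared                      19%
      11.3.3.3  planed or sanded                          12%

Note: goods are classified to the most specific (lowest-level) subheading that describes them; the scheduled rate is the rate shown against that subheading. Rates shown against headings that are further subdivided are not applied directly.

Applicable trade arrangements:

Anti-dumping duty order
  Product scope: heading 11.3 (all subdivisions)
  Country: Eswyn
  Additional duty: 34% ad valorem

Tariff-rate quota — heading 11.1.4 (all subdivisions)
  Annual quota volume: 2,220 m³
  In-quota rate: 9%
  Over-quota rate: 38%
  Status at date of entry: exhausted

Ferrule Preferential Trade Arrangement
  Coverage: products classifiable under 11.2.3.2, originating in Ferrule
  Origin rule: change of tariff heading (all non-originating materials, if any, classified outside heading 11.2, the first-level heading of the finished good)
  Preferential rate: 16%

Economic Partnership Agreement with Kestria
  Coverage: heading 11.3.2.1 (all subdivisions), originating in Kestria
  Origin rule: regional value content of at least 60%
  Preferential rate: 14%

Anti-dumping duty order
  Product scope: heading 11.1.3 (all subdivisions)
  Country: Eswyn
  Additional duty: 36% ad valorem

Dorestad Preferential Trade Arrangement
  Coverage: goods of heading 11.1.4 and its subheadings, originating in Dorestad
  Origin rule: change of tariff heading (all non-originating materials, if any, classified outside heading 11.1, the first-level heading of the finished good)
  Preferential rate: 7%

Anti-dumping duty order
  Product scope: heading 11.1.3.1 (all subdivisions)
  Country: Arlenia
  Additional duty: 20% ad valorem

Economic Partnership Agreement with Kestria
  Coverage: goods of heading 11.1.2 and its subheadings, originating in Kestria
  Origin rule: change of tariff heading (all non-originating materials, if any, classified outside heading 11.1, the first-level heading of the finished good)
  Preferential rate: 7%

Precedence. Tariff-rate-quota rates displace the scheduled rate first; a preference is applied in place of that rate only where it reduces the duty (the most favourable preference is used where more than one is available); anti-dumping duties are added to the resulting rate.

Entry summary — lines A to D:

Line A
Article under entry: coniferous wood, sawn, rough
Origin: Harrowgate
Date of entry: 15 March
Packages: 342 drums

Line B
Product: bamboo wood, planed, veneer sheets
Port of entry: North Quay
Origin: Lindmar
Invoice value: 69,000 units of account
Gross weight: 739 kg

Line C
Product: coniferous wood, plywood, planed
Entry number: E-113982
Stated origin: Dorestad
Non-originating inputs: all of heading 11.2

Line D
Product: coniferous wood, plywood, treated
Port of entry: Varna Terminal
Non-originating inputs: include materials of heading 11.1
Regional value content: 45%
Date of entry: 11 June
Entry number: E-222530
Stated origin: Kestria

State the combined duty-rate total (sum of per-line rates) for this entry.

Line A: coniferous → 11.1; sawn → 11.1.3; rough → 11.1.3.2. Scheduled 32%. No special measure applies. → 32%.
Line B: bamboo → 11.3; veneer sheets → 11.3.3; planed → 11.3.3.3. Scheduled 12%. No special measure applies. → 12%.
Line C: coniferous → 11.1; plywood → 11.1.4; planed → 11.1.4.1. Scheduled 23%. quota on 11.1.4 exhausted → over-quota 38%; Dorestad agreement on 11.1.4: CTH met → 7% available; preferential 7%. → 7%.
Line D: coniferous → 11.1; plywood → 11.1.4; treated → 11.1.4.2. Scheduled 20%. quota on 11.1.4 exhausted → over-quota 38%; Kestria agreement on 11.3.2.1: 11.1.4.2 not covered; Kestria agreement on 11.1.2: 11.1.4.2 not covered. → 38%.
Sum: 32% + 12% + 7% + 38% = 89%.

89%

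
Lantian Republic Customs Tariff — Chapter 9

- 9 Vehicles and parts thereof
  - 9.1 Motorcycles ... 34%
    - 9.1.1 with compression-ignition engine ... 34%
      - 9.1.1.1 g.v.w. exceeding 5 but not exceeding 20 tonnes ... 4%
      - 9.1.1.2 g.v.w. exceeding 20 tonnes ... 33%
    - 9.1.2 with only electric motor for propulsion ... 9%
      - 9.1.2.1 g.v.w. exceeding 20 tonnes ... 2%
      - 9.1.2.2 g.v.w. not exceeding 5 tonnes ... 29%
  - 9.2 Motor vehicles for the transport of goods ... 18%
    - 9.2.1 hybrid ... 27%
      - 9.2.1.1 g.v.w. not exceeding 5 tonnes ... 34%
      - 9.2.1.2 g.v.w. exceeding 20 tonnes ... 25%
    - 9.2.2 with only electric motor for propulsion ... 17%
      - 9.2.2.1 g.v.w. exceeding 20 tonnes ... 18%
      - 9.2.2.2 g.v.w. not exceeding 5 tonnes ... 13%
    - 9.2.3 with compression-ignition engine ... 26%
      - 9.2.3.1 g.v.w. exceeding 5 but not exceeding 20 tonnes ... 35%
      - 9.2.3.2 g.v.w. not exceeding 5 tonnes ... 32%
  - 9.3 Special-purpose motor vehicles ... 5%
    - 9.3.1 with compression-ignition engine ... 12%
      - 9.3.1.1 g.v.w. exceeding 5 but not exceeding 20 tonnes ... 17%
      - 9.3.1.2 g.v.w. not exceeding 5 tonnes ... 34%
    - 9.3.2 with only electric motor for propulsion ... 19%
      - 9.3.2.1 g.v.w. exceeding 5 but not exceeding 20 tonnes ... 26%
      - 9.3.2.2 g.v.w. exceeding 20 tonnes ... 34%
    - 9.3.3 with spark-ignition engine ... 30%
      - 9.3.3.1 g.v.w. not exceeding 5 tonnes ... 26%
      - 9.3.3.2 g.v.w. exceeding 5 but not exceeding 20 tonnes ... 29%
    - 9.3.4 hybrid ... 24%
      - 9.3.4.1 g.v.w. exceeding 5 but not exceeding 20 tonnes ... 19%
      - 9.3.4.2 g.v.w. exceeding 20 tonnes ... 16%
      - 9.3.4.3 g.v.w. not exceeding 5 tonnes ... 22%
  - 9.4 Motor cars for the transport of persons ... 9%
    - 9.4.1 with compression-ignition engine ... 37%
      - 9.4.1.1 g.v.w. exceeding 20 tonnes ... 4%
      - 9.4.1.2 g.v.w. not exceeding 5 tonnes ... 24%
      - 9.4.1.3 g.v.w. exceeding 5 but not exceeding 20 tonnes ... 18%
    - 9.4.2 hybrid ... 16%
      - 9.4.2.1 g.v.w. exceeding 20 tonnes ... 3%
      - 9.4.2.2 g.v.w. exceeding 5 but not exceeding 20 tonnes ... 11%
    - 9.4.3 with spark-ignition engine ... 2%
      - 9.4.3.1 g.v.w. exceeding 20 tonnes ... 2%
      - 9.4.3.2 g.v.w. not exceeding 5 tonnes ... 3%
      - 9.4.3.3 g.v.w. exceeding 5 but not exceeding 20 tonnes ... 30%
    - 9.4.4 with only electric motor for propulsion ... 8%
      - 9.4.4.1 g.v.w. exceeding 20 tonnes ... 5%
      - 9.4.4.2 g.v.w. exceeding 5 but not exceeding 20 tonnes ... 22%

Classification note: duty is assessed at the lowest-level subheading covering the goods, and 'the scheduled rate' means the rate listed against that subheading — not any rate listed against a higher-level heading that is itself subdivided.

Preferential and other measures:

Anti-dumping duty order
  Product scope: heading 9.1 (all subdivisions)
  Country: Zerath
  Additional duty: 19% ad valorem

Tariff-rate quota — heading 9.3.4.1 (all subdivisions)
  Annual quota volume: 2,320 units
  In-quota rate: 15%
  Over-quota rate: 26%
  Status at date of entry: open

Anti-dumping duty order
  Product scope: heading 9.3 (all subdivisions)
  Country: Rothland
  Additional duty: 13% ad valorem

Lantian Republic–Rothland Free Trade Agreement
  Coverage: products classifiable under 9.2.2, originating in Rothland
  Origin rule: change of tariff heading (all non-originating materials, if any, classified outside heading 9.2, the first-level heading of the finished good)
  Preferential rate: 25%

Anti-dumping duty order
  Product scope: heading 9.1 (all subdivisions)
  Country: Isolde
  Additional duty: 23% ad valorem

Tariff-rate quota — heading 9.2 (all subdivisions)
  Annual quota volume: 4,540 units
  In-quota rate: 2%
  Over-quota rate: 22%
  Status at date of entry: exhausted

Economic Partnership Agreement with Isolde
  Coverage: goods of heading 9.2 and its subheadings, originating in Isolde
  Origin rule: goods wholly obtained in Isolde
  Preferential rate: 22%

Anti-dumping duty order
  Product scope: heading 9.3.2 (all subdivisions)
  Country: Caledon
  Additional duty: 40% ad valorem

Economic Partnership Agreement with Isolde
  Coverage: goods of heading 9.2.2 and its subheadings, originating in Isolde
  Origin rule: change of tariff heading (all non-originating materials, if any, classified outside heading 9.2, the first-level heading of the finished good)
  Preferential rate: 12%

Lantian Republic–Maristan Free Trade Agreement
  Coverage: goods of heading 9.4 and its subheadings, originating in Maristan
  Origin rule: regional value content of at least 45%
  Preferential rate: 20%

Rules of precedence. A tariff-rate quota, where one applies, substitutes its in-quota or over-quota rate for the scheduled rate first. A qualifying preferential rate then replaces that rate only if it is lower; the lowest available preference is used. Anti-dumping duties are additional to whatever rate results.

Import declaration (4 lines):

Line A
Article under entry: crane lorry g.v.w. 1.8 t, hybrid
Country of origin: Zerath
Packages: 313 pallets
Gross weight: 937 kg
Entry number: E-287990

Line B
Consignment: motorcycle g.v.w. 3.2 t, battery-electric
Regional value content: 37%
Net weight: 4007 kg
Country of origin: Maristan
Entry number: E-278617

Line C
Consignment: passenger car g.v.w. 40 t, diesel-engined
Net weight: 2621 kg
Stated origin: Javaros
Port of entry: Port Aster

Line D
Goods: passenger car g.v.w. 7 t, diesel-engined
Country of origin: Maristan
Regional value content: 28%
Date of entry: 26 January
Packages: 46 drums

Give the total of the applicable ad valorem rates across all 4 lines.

Line A: crane lorry → 9.3; hybrid → 9.3.4; g.v.w. 1.8 t → 9.3.4.3. Scheduled 22%. No special measure applies. → 22%.
Line B: motorcycle → 9.1; battery-electric → 9.1.2; g.v.w. 3.2 t → 9.1.2.2. Scheduled 29%. Maristan agreement on 9.4: 9.1.2.2 not covered. → 29%.
Line C: passenger car → 9.4; diesel-engined → 9.4.1; g.v.w. 40 t → 9.4.1.1. Scheduled 4%. No special measure applies. → 4%.
Line D: passenger car → 9.4; diesel-engined → 9.4.1; g.v.w. 7 t → 9.4.1.3. Scheduled 18%. Maristan agreement on 9.4: RVC < 45%. → 18%.
Sum: 22% + 29% + 4% + 18% = 73%.

73%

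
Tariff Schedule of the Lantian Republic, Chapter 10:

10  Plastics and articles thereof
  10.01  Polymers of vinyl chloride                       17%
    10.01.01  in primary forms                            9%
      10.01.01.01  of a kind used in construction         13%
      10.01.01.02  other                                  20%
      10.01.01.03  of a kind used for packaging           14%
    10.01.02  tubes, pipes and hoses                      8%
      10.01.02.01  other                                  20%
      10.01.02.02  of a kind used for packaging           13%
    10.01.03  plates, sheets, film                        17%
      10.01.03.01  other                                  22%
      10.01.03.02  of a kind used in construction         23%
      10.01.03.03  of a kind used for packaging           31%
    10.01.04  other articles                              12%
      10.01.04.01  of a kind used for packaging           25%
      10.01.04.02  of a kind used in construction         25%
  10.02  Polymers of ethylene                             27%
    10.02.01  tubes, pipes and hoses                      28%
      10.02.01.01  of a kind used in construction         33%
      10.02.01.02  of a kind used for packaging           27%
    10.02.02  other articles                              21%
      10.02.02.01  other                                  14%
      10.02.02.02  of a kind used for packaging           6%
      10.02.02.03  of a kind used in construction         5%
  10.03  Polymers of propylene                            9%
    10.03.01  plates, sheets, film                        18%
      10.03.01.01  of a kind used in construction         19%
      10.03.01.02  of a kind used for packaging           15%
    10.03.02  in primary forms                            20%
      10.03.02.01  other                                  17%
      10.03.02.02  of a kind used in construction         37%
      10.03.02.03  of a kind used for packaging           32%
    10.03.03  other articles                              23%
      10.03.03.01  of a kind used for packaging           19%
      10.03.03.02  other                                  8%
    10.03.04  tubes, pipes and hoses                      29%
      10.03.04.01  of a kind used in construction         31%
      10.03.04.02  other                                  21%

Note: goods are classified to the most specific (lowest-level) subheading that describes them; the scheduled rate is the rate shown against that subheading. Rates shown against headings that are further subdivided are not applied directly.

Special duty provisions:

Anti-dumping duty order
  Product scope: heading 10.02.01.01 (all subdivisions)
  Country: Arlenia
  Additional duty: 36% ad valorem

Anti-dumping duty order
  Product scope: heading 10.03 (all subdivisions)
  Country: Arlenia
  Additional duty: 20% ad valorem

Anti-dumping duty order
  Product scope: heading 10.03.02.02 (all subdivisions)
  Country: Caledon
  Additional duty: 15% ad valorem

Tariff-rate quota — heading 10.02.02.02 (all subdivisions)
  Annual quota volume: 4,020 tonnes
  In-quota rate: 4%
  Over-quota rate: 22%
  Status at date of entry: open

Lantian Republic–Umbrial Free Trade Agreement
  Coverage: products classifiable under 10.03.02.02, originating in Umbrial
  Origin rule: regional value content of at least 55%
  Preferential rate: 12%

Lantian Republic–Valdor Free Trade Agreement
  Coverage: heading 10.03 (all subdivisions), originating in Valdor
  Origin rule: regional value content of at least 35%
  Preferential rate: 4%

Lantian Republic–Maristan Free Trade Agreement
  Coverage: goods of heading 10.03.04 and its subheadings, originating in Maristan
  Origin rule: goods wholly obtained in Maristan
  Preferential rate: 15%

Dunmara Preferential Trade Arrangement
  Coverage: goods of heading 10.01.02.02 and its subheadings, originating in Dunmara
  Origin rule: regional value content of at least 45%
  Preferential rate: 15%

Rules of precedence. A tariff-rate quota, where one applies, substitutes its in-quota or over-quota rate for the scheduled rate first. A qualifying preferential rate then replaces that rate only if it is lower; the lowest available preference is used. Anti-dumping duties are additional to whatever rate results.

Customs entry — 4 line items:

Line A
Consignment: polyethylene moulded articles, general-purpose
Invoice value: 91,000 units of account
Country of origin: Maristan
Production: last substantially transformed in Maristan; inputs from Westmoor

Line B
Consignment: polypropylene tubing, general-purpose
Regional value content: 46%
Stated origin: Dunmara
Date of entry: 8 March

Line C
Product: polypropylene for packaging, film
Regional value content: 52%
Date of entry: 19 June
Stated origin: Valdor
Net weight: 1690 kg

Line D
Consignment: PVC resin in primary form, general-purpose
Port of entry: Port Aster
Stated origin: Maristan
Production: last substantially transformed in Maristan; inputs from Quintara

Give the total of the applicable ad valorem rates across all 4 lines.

59%

Line A: polyethylene → 10.02; moulded articles → 10.02.02; general-purpose → 10.02.02.01. Scheduled 14%. Maristan agreement on 10.03.04: 10.02.02.01 not covered. → 14%.
Line B: polypropylene → 10.03; tubing → 10.03.04; general-purpose → 10.03.04.02. Scheduled 21%. Dunmara agreement on 10.01.02.02: 10.03.04.02 not covered. → 21%.
Line C: polypropylene → 10.03; film → 10.03.01; for packaging → 10.03.01.02. Scheduled 15%. Valdor agreement on 10.03: RVC ≥ 35% → 4% available; preferential 4%. → 4%.
Line D: PVC → 10.01; resin in primary form → 10.01.01; general-purpose → 10.01.01.02. Scheduled 20%. Maristan agreement on 10.03.04: 10.01.01.02 not covered. → 20%.
Sum: 14% + 21% + 4% + 20% = 59%.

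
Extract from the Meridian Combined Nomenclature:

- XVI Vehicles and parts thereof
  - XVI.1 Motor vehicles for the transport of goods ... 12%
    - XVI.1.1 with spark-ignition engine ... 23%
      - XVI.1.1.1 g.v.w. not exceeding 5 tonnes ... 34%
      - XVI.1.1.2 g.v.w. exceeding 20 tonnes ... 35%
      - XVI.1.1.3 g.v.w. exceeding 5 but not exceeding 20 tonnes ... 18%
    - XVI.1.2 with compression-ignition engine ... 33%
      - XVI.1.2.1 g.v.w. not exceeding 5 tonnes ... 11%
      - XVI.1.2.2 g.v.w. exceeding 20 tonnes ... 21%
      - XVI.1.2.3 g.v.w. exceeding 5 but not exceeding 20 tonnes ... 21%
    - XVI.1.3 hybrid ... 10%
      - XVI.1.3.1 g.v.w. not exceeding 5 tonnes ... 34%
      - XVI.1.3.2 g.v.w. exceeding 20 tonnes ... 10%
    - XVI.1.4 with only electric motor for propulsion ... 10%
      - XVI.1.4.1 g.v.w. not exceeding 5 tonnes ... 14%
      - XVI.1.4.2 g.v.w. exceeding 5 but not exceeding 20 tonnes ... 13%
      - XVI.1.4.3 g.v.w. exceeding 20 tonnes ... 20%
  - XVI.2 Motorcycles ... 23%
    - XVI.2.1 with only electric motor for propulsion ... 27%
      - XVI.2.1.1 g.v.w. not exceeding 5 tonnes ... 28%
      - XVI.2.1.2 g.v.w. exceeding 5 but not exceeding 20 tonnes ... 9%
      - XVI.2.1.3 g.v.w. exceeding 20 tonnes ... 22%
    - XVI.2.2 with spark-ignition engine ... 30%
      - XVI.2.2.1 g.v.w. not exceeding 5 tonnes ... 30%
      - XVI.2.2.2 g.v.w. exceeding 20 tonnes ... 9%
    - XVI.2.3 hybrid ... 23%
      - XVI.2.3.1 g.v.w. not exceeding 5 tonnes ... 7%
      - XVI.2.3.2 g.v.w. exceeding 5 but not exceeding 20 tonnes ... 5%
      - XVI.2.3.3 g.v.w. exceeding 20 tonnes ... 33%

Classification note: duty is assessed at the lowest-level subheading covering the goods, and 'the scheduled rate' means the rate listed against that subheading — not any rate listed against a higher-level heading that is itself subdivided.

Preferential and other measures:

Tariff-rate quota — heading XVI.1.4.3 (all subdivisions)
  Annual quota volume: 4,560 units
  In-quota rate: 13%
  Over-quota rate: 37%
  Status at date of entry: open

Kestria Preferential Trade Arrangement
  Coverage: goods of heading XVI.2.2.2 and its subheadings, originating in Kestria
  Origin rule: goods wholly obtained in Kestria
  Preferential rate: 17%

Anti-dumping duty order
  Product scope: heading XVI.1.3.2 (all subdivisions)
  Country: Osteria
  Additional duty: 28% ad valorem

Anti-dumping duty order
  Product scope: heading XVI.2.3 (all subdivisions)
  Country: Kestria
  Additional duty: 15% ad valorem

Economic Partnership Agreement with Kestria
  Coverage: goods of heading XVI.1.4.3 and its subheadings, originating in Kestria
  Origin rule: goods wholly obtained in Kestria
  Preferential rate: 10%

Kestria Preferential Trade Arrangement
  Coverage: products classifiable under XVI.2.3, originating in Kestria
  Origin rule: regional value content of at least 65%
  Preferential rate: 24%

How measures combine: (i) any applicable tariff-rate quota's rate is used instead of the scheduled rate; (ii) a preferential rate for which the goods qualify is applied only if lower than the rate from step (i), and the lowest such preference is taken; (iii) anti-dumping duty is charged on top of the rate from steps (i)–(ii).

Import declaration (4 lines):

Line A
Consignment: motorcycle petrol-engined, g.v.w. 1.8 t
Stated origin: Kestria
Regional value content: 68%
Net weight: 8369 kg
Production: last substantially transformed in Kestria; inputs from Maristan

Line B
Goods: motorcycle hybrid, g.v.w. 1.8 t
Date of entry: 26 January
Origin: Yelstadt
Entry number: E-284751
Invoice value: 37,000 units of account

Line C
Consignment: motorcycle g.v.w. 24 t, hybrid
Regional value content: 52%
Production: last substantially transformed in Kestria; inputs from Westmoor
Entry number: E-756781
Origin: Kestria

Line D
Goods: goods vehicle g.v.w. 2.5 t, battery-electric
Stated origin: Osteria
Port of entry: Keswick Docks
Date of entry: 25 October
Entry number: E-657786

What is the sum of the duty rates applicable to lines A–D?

99%

Line A: motorcycle → XVI.2; petrol-engined → XVI.2.2; g.v.w. 1.8 t → XVI.2.2.1. Scheduled 30%. Kestria agreement on XVI.2.2.2: XVI.2.2.1 not covered; Kestria agreement on XVI.1.4.3: XVI.2.2.1 not covered; Kestria agreement on XVI.2.3: XVI.2.2.1 not covered. → 30%.
Line B: motorcycle → XVI.2; hybrid → XVI.2.3; g.v.w. 1.8 t → XVI.2.3.1. Scheduled 7%. No special measure applies. → 7%.
Line C: motorcycle → XVI.2; hybrid → XVI.2.3; g.v.w. 24 t → XVI.2.3.3. Scheduled 33%. Kestria agreement on XVI.2.2.2: XVI.2.3.3 not covered; Kestria agreement on XVI.1.4.3: XVI.2.3.3 not covered; Kestria agreement on XVI.2.3: RVC < 65%; anti-dumping (Kestria, XVI.2.3): +15%; total 33% + 15% = 48%. → 48%.
Line D: goods vehicle → XVI.1; battery-electric → XVI.1.4; g.v.w. 2.5 t → XVI.1.4.1. Scheduled 14%. No special measure applies. → 14%.
Sum: 30% + 7% + 48% + 14% = 99%.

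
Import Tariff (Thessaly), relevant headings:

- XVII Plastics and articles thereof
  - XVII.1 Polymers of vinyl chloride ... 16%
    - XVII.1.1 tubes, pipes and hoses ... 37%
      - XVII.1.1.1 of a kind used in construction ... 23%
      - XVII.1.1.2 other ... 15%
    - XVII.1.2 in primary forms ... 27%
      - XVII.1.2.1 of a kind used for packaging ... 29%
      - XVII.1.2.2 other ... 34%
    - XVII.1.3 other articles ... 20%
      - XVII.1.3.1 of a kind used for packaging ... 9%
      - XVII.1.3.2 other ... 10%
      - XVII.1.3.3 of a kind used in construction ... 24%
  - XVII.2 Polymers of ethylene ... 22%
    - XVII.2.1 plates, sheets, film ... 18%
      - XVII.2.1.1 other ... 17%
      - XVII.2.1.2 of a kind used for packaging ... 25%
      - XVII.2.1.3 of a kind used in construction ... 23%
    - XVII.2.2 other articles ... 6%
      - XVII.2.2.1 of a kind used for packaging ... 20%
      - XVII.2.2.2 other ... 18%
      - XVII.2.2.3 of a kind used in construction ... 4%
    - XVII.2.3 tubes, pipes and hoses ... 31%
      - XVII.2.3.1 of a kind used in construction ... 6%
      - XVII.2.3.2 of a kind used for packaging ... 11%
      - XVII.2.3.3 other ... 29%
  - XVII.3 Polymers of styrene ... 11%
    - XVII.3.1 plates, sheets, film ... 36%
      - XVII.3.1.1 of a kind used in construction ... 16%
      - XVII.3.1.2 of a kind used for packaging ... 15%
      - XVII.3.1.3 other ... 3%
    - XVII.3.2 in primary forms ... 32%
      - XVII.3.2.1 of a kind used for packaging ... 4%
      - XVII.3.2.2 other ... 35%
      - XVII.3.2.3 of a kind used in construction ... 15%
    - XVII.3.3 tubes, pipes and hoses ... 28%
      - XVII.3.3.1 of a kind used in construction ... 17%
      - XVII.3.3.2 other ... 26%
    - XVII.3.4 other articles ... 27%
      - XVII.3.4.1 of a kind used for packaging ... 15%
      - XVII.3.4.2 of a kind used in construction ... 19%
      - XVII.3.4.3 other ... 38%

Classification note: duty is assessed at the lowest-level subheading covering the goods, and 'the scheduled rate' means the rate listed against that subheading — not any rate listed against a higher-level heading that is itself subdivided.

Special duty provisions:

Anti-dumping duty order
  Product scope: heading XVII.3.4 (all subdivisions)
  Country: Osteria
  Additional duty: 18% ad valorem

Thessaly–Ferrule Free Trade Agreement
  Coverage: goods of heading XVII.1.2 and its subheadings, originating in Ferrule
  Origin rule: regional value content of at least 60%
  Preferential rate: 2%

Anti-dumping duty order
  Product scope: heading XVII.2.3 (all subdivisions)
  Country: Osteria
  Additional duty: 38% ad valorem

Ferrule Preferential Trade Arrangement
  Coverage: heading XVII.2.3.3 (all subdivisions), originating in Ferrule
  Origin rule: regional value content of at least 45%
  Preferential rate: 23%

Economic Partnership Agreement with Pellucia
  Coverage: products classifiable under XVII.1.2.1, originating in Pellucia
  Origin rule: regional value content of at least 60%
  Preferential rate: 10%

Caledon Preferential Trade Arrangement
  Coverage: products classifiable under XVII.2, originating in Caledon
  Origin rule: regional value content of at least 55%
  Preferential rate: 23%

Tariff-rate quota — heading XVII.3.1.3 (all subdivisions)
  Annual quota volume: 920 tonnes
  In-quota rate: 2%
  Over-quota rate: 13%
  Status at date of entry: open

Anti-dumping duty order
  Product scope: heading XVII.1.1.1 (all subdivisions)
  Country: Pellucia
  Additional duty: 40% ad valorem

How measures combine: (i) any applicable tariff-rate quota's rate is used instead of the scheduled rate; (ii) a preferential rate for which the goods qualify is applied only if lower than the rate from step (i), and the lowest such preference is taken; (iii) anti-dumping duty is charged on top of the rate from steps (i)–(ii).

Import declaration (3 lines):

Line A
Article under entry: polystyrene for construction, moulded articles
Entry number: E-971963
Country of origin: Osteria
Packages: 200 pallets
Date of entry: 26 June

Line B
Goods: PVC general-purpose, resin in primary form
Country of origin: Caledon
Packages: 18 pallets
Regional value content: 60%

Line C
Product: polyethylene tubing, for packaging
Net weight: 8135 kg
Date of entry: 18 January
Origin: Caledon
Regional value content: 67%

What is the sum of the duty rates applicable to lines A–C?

Line A: polystyrene → XVII.3; moulded articles → XVII.3.4; for construction → XVII.3.4.2. Scheduled 19%. anti-dumping (Osteria, XVII.3.4): +18%; total 19% + 18% = 37%. → 37%.
Line B: PVC → XVII.1; resin in primary form → XVII.1.2; general-purpose → XVII.1.2.2. Scheduled 34%. Caledon agreement on XVII.2: XVII.1.2.2 not covered. → 34%.
Line C: polyethylene → XVII.2; tubing → XVII.2.3; for packaging → XVII.2.3.2. Scheduled 11%. Caledon agreement on XVII.2: RVC ≥ 55% → 23% available; preference 23% not lower than 11% → no reduction. → 11%.
Sum: 37% + 34% + 11% = 82%.

82%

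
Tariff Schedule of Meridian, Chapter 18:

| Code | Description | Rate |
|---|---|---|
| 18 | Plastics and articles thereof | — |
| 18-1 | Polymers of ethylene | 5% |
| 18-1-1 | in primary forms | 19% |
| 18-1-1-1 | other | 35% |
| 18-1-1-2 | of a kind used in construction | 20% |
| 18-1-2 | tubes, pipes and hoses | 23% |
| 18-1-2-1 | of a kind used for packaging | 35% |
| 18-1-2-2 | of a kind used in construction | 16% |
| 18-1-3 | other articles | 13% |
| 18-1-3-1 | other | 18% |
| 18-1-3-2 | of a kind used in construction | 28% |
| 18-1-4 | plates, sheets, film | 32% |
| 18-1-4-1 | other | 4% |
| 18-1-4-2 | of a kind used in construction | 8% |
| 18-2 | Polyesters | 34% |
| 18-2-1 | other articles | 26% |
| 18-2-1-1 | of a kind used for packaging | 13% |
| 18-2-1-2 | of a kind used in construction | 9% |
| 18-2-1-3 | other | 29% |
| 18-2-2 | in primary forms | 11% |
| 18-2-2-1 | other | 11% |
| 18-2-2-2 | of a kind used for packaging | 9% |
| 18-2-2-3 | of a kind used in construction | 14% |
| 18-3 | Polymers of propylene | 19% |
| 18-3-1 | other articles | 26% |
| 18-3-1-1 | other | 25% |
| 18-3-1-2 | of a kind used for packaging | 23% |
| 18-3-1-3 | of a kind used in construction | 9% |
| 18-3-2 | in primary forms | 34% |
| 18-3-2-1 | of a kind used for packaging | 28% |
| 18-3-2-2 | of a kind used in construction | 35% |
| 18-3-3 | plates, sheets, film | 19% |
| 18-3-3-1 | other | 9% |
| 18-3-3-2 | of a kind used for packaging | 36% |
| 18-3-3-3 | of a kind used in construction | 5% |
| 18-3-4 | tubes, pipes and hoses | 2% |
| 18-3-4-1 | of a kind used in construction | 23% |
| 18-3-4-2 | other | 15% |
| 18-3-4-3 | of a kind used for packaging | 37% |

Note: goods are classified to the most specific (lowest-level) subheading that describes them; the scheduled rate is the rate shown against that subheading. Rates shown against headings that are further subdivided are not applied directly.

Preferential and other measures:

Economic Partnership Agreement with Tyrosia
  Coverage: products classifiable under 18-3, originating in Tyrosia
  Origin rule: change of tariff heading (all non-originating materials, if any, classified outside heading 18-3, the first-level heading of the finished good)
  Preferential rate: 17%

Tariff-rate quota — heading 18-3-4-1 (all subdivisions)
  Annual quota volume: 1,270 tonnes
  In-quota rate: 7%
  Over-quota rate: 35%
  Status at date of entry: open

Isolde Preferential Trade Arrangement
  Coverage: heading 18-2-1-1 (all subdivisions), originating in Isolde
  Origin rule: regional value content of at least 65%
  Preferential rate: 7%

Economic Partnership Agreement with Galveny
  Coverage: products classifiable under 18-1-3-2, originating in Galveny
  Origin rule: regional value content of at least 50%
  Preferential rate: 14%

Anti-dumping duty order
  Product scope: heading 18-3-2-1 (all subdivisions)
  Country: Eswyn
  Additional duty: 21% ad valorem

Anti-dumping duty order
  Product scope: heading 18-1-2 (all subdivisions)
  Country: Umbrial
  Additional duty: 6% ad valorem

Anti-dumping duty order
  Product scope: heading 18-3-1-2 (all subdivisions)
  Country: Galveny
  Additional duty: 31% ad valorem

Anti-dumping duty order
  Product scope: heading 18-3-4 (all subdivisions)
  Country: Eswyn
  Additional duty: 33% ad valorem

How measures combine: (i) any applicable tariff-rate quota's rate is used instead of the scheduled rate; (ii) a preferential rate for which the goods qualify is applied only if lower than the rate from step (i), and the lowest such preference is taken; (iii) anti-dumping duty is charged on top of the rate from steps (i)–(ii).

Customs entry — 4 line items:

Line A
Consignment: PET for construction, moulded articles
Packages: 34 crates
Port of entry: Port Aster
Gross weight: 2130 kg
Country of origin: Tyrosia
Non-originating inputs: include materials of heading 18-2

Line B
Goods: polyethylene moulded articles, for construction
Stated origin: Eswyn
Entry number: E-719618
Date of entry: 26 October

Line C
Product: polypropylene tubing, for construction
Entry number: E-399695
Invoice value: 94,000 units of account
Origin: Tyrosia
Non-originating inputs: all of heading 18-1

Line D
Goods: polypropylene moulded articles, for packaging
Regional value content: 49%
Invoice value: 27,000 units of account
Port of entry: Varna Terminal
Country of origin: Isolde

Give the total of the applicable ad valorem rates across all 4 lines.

Line A: PET → 18-2; moulded articles → 18-2-1; for construction → 18-2-1-2. Scheduled 9%. Tyrosia agreement on 18-3: 18-2-1-2 not covered. → 9%.
Line B: polyethylene → 18-1; moulded articles → 18-1-3; for construction → 18-1-3-2. Scheduled 28%. No special measure applies. → 28%.
Line C: polypropylene → 18-3; tubing → 18-3-4; for construction → 18-3-4-1. Scheduled 23%. quota on 18-3-4-1 open → in-quota 7%; Tyrosia agreement on 18-3: CTH met → 17% available; preference 17% not lower than 7% → no reduction. → 7%.
Line D: polypropylene → 18-3; moulded articles → 18-3-1; for packaging → 18-3-1-2. Scheduled 23%. Isolde agreement on 18-2-1-1: 18-3-1-2 not covered. → 23%.
Sum: 9% + 28% + 7% + 23% = 67%.

67%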